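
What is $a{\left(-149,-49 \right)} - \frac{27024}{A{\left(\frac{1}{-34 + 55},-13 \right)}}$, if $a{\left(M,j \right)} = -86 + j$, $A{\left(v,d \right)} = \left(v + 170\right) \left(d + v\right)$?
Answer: $- \frac{7450596}{60707} \approx -122.73$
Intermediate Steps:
$A{\left(v,d \right)} = \left(170 + v\right) \left(d + v\right)$
$a{\left(-149,-49 \right)} - \frac{27024}{A{\left(\frac{1}{-34 + 55},-13 \right)}} = \left(-86 - 49\right) - \frac{27024}{\left(\frac{1}{-34 + 55}\right)^{2} + 170 \left(-13\right) + \frac{170}{-34 + 55} - \frac{13}{-34 + 55}} = -135 - \frac{27024}{\left(\frac{1}{21}\right)^{2} - 2210 + \frac{170}{21} - \frac{13}{21}} = -135 - \frac{27024}{\left(\frac{1}{21}\right)^{2} - 2210 + 170 \cdot \frac{1}{21} - \frac{13}{21}} = -135 - \frac{27024}{\frac{1}{441} - 2210 + \frac{170}{21} - \frac{13}{21}} = -135 - \frac{27024}{- \frac{971312}{441}} = -135 - - \frac{744849}{60707} = -135 + \frac{744849}{60707} = - \frac{7450596}{60707}$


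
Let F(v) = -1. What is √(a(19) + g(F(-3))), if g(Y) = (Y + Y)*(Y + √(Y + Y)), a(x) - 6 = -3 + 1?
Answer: √(6 - 2*I*√2) ≈ 2.5133 - 0.56269*I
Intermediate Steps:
a(x) = 4 (a(x) = 6 + (-3 + 1) = 6 - 2 = 4)
g(Y) = 2*Y*(Y + √2*√Y) (g(Y) = (2*Y)*(Y + √(2*Y)) = (2*Y)*(Y + √2*√Y) = 2*Y*(Y + √2*√Y))
√(a(19) + g(F(-3))) = √(4 + (2*(-1)² + 2*√2*(-1)^(3/2))) = √(4 + (2*1 + 2*√2*(-I))) = √(4 + (2 - 2*I*√2)) = √(6 - 2*I*√2)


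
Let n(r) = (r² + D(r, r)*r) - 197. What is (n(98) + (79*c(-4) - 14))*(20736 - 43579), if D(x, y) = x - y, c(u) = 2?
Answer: -218173493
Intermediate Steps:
n(r) = -197 + r² (n(r) = (r² + (r - r)*r) - 197 = (r² + 0*r) - 197 = (r² + 0) - 197 = r² - 197 = -197 + r²)
(n(98) + (79*c(-4) - 14))*(20736 - 43579) = ((-197 + 98²) + (79*2 - 14))*(20736 - 43579) = ((-197 + 9604) + (158 - 14))*(-22843) = (9407 + 144)*(-22843) = 9551*(-22843) = -218173493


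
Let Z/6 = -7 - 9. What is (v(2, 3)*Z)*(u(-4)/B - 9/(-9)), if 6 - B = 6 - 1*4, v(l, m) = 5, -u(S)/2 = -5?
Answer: -1680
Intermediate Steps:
u(S) = 10 (u(S) = -2*(-5) = 10)
Z = -96 (Z = 6*(-7 - 9) = 6*(-16) = -96)
B = 4 (B = 6 - (6 - 1*4) = 6 - (6 - 4) = 6 - 1*2 = 6 - 2 = 4)
(v(2, 3)*Z)*(u(-4)/B - 9/(-9)) = (5*(-96))*(10/4 - 9/(-9)) = -480*(10*(¼) - 9*(-⅑)) = -480*(5/2 + 1) = -480*7/2 = -1680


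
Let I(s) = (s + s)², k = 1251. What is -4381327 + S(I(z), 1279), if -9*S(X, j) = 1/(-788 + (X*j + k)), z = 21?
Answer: -88982871780718/20309571 ≈ -4.3813e+6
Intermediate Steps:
I(s) = 4*s² (I(s) = (2*s)² = 4*s²)
S(X, j) = -1/(9*(463 + X*j)) (S(X, j) = -1/(9*(-788 + (X*j + 1251))) = -1/(9*(-788 + (1251 + X*j))) = -1/(9*(463 + X*j)))
-4381327 + S(I(z), 1279) = -4381327 - 1/(4167 + 9*(4*21²)*1279) = -4381327 - 1/(4167 + 9*(4*441)*1279) = -4381327 - 1/(4167 + 9*1764*1279) = -4381327 - 1/(4167 + 20305404) = -4381327 - 1/20309571 = -88982871780718/20309571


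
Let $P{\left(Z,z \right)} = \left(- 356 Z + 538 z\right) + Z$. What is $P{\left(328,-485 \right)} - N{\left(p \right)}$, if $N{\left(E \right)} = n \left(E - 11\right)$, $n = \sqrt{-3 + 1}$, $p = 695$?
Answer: $-377370 - 684 i \sqrt{2} \approx -3.7737 \cdot 10^{5} - 967.32 i$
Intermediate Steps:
$P{\left(Z,z \right)} = - 355 Z + 538 z$
$n = i \sqrt{2}$ ($n = \sqrt{-2} = i \sqrt{2} \approx 1.4142 i$)
$N{\left(E \right)} = i \sqrt{2} \left(-11 + E\right)$ ($N{\left(E \right)} = i \sqrt{2} \left(E - 11\right) = i \sqrt{2} \left(-11 + E\right)$)
$P{\left(328,-485 \right)} - N{\left(p \right)} = \left(\left(-355\right) 328 + 538 \left(-485\right)\right) - i \sqrt{2} \left(-11 + 695\right) = \left(-116440 - 260930\right) - i \sqrt{2} \cdot 684 = -377370 - 684 i \sqrt{2}$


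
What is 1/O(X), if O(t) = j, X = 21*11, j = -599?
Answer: -1/599 ≈ -0.0016694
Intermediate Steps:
X = 231
O(t) = -599
1/O(X) = 1/(-599) = -1/599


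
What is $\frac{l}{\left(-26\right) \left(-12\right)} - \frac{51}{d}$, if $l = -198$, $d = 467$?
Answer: $- \frac{18063}{24284} \approx -0.74382$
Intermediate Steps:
$\frac{l}{\left(-26\right) \left(-12\right)} - \frac{51}{d} = - \frac{198}{\left(-26\right) \left(-12\right)} - \frac{51}{467} = - \frac{198}{312} - \frac{51}{467} = \left(-198\right) \frac{1}{312} - \frac{51}{467} = - \frac{33}{52} - \frac{51}{467} = - \frac{18063}{24284}$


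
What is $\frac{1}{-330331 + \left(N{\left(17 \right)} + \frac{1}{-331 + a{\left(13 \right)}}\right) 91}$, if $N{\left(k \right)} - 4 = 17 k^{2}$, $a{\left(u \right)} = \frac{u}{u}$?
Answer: $\frac{330}{38648189} \approx 8.5386 \cdot 10^{-6}$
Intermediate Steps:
$a{\left(u \right)} = 1$
$N{\left(k \right)} = 4 + 17 k^{2}$
$\frac{1}{-330331 + \left(N{\left(17 \right)} + \frac{1}{-331 + a{\left(13 \right)}}\right) 91} = \frac{1}{-330331 + \left(\left(4 + 17 \cdot 17^{2}\right) + \frac{1}{-331 + 1}\right) 91} = \frac{1}{-330331 + \left(\left(4 + 17 \cdot 289\right) + \frac{1}{-330}\right) 91} = \frac{1}{-330331 + \left(\left(4 + 4913\right) - \frac{1}{330}\right) 91} = \frac{1}{-330331 + \left(4917 - \frac{1}{330}\right) 91} = \frac{1}{-330331 + \frac{1622609}{330} \cdot 91} = \frac{1}{-330331 + \frac{147657419}{330}} = \frac{1}{\frac{38648189}{330}} = \frac{330}{38648189}$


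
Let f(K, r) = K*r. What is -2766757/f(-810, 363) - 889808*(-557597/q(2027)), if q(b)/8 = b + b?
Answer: 9117770634009269/595998810 ≈ 1.5298e+7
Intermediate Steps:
q(b) = 16*b (q(b) = 8*(b + b) = 8*(2*b) = 16*b)
-2766757/f(-810, 363) - 889808*(-557597/q(2027)) = -2766757/((-810*363)) - 889808/((16*2027)/(-557597)) = -2766757/(-294030) - 889808/(32432*(-1/557597)) = -2766757*(-1/294030) - 889808/(-32432/557597) = 2766757/294030 - 889808*(-557597/32432) = 2766757/294030 + 31009641961/2027 = 9117770634009269/595998810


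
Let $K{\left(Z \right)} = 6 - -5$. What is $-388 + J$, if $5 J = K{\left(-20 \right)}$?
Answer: $- \frac{1929}{5} \approx -385.8$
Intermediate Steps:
$K{\left(Z \right)} = 11$ ($K{\left(Z \right)} = 6 + 5 = 11$)
$J = \frac{11}{5}$ ($J = \frac{1}{5} \cdot 11 = \frac{11}{5} \approx 2.2$)
$-388 + J = -388 + \frac{11}{5} = - \frac{1929}{5}$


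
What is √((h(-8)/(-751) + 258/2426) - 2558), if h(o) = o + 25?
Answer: 2*I*√530674002068362/910963 ≈ 50.576*I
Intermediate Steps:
h(o) = 25 + o
√((h(-8)/(-751) + 258/2426) - 2558) = √(((25 - 8)/(-751) + 258/2426) - 2558) = √((17*(-1/751) + 258*(1/2426)) - 2558) = √((-17/751 + 129/1213) - 2558) = √(76258/910963 - 2558) = √(-2330167096/910963) = 2*I*√530674002068362/910963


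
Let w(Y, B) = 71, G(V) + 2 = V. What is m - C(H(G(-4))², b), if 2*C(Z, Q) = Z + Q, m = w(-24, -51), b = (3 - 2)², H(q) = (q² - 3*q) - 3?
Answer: -1230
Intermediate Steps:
G(V) = -2 + V
H(q) = -3 + q² - 3*q
b = 1 (b = 1² = 1)
m = 71
C(Z, Q) = Q/2 + Z/2 (C(Z, Q) = (Z + Q)/2 = (Q + Z)/2 = Q/2 + Z/2)
m - C(H(G(-4))², b) = 71 - ((½)*1 + (-3 + (-2 - 4)² - 3*(-2 - 4))²/2) = 71 - (½ + (-3 + (-6)² - 3*(-6))²/2) = 71 - (½ + (-3 + 36 + 18)²/2) = 71 - (½ + (½)*51²) = 71 - (½ + (½)*2601) = 71 - (½ + 2601/2) = 71 - 1*1301 = 71 - 1301 = -1230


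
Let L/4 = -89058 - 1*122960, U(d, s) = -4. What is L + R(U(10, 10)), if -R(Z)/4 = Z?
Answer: -848056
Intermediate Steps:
L = -848072 (L = 4*(-89058 - 1*122960) = 4*(-89058 - 122960) = 4*(-212018) = -848072)
R(Z) = -4*Z
L + R(U(10, 10)) = -848072 - 4*(-4) = -848072 + 16 = -848056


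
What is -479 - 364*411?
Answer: -150083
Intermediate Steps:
-479 - 364*411 = -479 - 149604 = -150083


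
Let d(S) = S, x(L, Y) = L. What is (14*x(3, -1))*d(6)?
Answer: 252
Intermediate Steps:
(14*x(3, -1))*d(6) = (14*3)*6 = 42*6 = 252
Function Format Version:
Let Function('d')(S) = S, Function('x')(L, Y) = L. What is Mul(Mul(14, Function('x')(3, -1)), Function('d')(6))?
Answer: 252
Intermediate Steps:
Mul(Mul(14, Function('x')(3, -1)), Function('d')(6)) = Mul(Mul(14, 3), 6) = Mul(42, 6) = 252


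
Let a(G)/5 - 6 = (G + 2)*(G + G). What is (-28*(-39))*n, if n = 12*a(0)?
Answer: 393120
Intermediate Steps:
a(G) = 30 + 10*G*(2 + G) (a(G) = 30 + 5*((G + 2)*(G + G)) = 30 + 5*((2 + G)*(2*G)) = 30 + 5*(2*G*(2 + G)) = 30 + 10*G*(2 + G))
n = 360 (n = 12*(30 + 10*0² + 20*0) = 12*(30 + 10*0 + 0) = 12*(30 + 0 + 0) = 12*30 = 360)
(-28*(-39))*n = -28*(-39)*360 = 1092*360 = 393120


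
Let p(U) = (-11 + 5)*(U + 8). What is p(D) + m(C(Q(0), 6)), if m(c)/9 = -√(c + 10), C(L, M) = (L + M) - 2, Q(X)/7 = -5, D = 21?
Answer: -174 - 9*I*√21 ≈ -174.0 - 41.243*I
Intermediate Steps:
Q(X) = -35 (Q(X) = 7*(-5) = -35)
C(L, M) = -2 + L + M
p(U) = -48 - 6*U (p(U) = -6*(8 + U) = -48 - 6*U)
m(c) = -9*√(10 + c) (m(c) = 9*(-√(c + 10)) = 9*(-√(10 + c)) = -9*√(10 + c))
p(D) + m(C(Q(0), 6)) = (-48 - 6*21) - 9*√(10 + (-2 - 35 + 6)) = (-48 - 126) - 9*√(10 - 31) = -174 - 9*I*√21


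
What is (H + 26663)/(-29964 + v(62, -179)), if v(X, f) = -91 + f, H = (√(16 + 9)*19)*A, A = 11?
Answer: -4618/5039 ≈ -0.91645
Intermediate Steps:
H = 1045 (H = (√(16 + 9)*19)*11 = (√25*19)*11 = (5*19)*11 = 95*11 = 1045)
(H + 26663)/(-29964 + v(62, -179)) = (1045 + 26663)/(-29964 + (-91 - 179)) = 27708/(-29964 - 270) = 27708/(-30234) = 27708*(-1/30234) = -4618/5039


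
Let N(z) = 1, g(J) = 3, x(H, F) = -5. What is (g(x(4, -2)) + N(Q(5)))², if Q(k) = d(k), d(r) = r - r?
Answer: 16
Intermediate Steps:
d(r) = 0
Q(k) = 0
(g(x(4, -2)) + N(Q(5)))² = (3 + 1)² = 4² = 16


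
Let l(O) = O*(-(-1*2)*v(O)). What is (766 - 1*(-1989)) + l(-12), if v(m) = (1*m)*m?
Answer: -701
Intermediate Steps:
v(m) = m² (v(m) = m*m = m²)
l(O) = 2*O³ (l(O) = O*(-(-1*2)*O²) = O*(-(-2)*O²) = O*(2*O²) = 2*O³)
(766 - 1*(-1989)) + l(-12) = (766 - 1*(-1989)) + 2*(-12)³ = (766 + 1989) + 2*(-1728) = 2755 - 3456 = -701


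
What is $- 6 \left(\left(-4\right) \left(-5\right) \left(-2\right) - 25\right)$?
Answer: $390$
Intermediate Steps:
$- 6 \left(\left(-4\right) \left(-5\right) \left(-2\right) - 25\right) = - 6 \left(20 \left(-2\right) - 25\right) = - 6 \left(-40 - 25\right) = \left(-6\right) \left(-65\right) = 390$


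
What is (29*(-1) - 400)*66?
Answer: -28314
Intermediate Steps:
(29*(-1) - 400)*66 = (-29 - 400)*66 = -429*66 = -28314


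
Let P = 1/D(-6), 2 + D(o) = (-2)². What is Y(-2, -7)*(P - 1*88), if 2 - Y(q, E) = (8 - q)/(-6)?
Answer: -1925/6 ≈ -320.83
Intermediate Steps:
Y(q, E) = 10/3 - q/6 (Y(q, E) = 2 - (8 - q)/(-6) = 2 - (8 - q)*(-1)/6 = 2 - (-4/3 + q/6) = 2 + (4/3 - q/6) = 10/3 - q/6)
D(o) = 2 (D(o) = -2 + (-2)² = -2 + 4 = 2)
P = ½ (P = 1/2 = ½ ≈ 0.50000)
Y(-2, -7)*(P - 1*88) = (10/3 - ⅙*(-2))*(½ - 1*88) = (10/3 + ⅓)*(½ - 88) = (11/3)*(-175/2) = -1925/6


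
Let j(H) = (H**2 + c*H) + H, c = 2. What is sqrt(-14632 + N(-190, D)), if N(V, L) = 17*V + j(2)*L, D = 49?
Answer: 2*I*sqrt(4343) ≈ 131.8*I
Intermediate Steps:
j(H) = H**2 + 3*H (j(H) = (H**2 + 2*H) + H = H**2 + 3*H)
N(V, L) = 10*L + 17*V (N(V, L) = 17*V + (2*(3 + 2))*L = 17*V + (2*5)*L = 17*V + 10*L = 10*L + 17*V)
sqrt(-14632 + N(-190, D)) = sqrt(-14632 + (10*49 + 17*(-190))) = sqrt(-14632 + (490 - 3230)) = sqrt(-14632 - 2740) = sqrt(-17372) = 2*I*sqrt(4343)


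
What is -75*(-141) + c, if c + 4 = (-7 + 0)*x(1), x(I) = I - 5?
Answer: 10599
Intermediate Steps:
x(I) = -5 + I
c = 24 (c = -4 + (-7 + 0)*(-5 + 1) = -4 - 7*(-4) = -4 + 28 = 24)
-75*(-141) + c = -75*(-141) + 24 = 10575 + 24 = 10599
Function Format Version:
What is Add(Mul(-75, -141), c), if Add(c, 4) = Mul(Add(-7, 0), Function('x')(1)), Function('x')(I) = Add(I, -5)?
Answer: 10599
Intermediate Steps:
Function('x')(I) = Add(-5, I)
c = 24 (c = Add(-4, Mul(Add(-7, 0), Add(-5, 1))) = Add(-4, Mul(-7, -4)) = Add(-4, 28) = 24)
Add(Mul(-75, -141), c) = Add(Mul(-75, -141), 24) = Add(10575, 24) = 10599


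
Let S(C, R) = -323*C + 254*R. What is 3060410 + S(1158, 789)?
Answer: 2886782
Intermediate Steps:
3060410 + S(1158, 789) = 3060410 + (-323*1158 + 254*789) = 3060410 + (-374034 + 200406) = 3060410 - 173628 = 2886782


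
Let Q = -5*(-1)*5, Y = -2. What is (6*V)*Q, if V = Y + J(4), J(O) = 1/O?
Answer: -525/2 ≈ -262.50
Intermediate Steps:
V = -7/4 (V = -2 + 1/4 = -2 + ¼ = -7/4 ≈ -1.7500)
Q = 25 (Q = 5*5 = 25)
(6*V)*Q = (6*(-7/4))*25 = -21/2*25 = -525/2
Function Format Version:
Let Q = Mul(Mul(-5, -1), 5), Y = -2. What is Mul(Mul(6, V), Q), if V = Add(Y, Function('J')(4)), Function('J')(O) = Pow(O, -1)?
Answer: Rational(-525, 2) ≈ -262.50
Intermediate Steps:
V = Rational(-7, 4) (V = Add(-2, Pow(4, -1)) = Add(-2, Rational(1, 4)) = Rational(-7, 4) ≈ -1.7500)
Q = 25 (Q = Mul(5, 5) = 25)
Mul(Mul(6, V), Q) = Mul(Mul(6, Rational(-7, 4)), 25) = Mul(Rational(-21, 2), 25) = Rational(-525, 2)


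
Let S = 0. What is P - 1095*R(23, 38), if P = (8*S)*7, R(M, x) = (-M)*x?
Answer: 957030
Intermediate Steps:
R(M, x) = -M*x
P = 0 (P = (8*0)*7 = 0*7 = 0)
P - 1095*R(23, 38) = 0 - (-1095)*23*38 = 0 - 1095*(-874) = 0 + 957030 = 957030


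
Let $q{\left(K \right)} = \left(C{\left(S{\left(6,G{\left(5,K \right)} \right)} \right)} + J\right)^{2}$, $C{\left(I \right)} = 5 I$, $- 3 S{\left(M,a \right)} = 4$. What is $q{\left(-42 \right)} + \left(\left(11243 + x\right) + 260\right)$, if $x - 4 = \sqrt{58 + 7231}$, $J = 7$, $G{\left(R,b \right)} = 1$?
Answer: $\frac{103564}{9} + \sqrt{7289} \approx 11592.0$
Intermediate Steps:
$x = 4 + \sqrt{7289}$ ($x = 4 + \sqrt{58 + 7231} = 4 + \sqrt{7289} \approx 89.376$)
$S{\left(M,a \right)} = - \frac{4}{3}$ ($S{\left(M,a \right)} = \left(- \frac{1}{3}\right) 4 = - \frac{4}{3}$)
$q{\left(K \right)} = \frac{1}{9}$ ($q{\left(K \right)} = \left(5 \left(- \frac{4}{3}\right) + 7\right)^{2} = \left(- \frac{20}{3} + 7\right)^{2} = \left(\frac{1}{3}\right)^{2} = \frac{1}{9}$)
$q{\left(-42 \right)} + \left(\left(11243 + x\right) + 260\right) = \frac{1}{9} + \left(\left(11243 + \left(4 + \sqrt{7289}\right)\right) + 260\right) = \frac{1}{9} + \left(\left(11247 + \sqrt{7289}\right) + 260\right) = \frac{1}{9} + \left(11507 + \sqrt{7289}\right) = \frac{103564}{9} + \sqrt{7289}$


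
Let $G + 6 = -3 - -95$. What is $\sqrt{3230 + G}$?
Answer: $2 \sqrt{829} \approx 57.585$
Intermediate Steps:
$G = 86$ ($G = -6 - -92 = -6 + \left(-3 + 95\right) = -6 + 92 = 86$)
$\sqrt{3230 + G} = \sqrt{3230 + 86} = \sqrt{3316} = 2 \sqrt{829}$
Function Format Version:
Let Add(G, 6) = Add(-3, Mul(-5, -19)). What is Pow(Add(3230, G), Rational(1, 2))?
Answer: Mul(2, Pow(829, Rational(1, 2))) ≈ 57.585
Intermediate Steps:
G = 86 (G = Add(-6, Add(-3, Mul(-5, -19))) = Add(-6, Add(-3, 95)) = Add(-6, 92) = 86)
Pow(Add(3230, G), Rational(1, 2)) = Pow(Add(3230, 86), Rational(1, 2)) = Pow(3316, Rational(1, 2)) = Mul(2, Pow(829, Rational(1, 2)))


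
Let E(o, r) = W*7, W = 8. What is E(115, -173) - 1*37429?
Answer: -37373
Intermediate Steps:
E(o, r) = 56 (E(o, r) = 8*7 = 56)
E(115, -173) - 1*37429 = 56 - 1*37429 = 56 - 37429 = -37373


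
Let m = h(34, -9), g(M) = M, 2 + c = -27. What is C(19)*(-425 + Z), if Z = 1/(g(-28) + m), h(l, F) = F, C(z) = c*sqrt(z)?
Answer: 456054*sqrt(19)/37 ≈ 53727.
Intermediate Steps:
c = -29 (c = -2 - 27 = -29)
C(z) = -29*sqrt(z)
m = -9
Z = -1/37 (Z = 1/(-28 - 9) = 1/(-37) = -1/37 ≈ -0.027027)
C(19)*(-425 + Z) = (-29*sqrt(19))*(-425 - 1/37) = -29*sqrt(19)*(-15726/37) = 456054*sqrt(19)/37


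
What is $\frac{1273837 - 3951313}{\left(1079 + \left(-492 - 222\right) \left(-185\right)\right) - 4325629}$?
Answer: $\frac{669369}{1048115} \approx 0.63864$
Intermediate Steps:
$\frac{1273837 - 3951313}{\left(1079 + \left(-492 - 222\right) \left(-185\right)\right) - 4325629} = - \frac{2677476}{\left(1079 - -132090\right) - 4325629} = - \frac{2677476}{\left(1079 + 132090\right) - 4325629} = - \frac{2677476}{133169 - 4325629} = - \frac{2677476}{-4192460} = \left(-2677476\right) \left(- \frac{1}{4192460}\right) = \frac{669369}{1048115}$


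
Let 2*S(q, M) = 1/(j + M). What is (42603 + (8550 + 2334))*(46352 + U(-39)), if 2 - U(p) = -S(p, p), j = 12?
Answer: 4958670815/2 ≈ 2.4793e+9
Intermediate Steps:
S(q, M) = 1/(2*(12 + M))
U(p) = 2 + 1/(2*(12 + p)) (U(p) = 2 - (-1)*1/(2*(12 + p)) = 2 - (-1)/(2*(12 + p)) = 2 + 1/(2*(12 + p)))
(42603 + (8550 + 2334))*(46352 + U(-39)) = (42603 + (8550 + 2334))*(46352 + (49 + 4*(-39))/(2*(12 - 39))) = (42603 + 10884)*(46352 + (½)*(49 - 156)/(-27)) = 53487*(46352 + (½)*(-1/27)*(-107)) = 53487*(46352 + 107/54) = 53487*(2503115/54) = 4958670815/2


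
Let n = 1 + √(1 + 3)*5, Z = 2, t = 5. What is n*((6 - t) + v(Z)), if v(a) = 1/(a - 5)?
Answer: 22/3 ≈ 7.3333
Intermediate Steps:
v(a) = 1/(-5 + a)
n = 11 (n = 1 + √4*5 = 1 + 2*5 = 1 + 10 = 11)
n*((6 - t) + v(Z)) = 11*((6 - 1*5) + 1/(-5 + 2)) = 11*((6 - 5) + 1/(-3)) = 11*(1 - ⅓) = 11*(⅔) = 22/3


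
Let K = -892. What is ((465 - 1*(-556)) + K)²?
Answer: 16641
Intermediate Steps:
((465 - 1*(-556)) + K)² = ((465 - 1*(-556)) - 892)² = ((465 + 556) - 892)² = (1021 - 892)² = 129² = 16641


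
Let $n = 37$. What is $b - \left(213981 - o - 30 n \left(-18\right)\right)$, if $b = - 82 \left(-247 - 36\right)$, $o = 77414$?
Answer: $-133341$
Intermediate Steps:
$b = 23206$ ($b = \left(-82\right) \left(-283\right) = 23206$)
$b - \left(213981 - o - 30 n \left(-18\right)\right) = 23206 - \left(136567 - 30 \cdot 37 \left(-18\right)\right) = 23206 + \left(\left(1110 \left(-18\right) + 77414\right) - 213981\right) = 23206 + \left(\left(-19980 + 77414\right) - 213981\right) = 23206 + \left(57434 - 213981\right) = 23206 - 156547 = -133341$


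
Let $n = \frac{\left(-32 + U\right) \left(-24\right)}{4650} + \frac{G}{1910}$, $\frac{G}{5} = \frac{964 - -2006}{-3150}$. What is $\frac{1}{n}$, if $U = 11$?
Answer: $\frac{2072350}{219501} \approx 9.4412$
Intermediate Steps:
$G = - \frac{33}{7}$ ($G = 5 \frac{964 - -2006}{-3150} = 5 \left(964 + 2006\right) \left(- \frac{1}{3150}\right) = 5 \cdot 2970 \left(- \frac{1}{3150}\right) = 5 \left(- \frac{33}{35}\right) = - \frac{33}{7} \approx -4.7143$)
$n = \frac{219501}{2072350}$ ($n = \frac{\left(-32 + 11\right) \left(-24\right)}{4650} - \frac{33}{7 \cdot 1910} = \left(-21\right) \left(-24\right) \frac{1}{4650} - \frac{33}{13370} = 504 \cdot \frac{1}{4650} - \frac{33}{13370} = \frac{84}{775} - \frac{33}{13370} = \frac{219501}{2072350} \approx 0.10592$)
$\frac{1}{n} = \frac{1}{\frac{219501}{2072350}} = \frac{2072350}{219501}$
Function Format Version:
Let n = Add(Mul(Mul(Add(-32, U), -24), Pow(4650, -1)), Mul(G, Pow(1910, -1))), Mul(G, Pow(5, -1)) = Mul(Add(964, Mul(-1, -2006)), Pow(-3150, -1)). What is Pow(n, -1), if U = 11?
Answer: Rational(2072350, 219501) ≈ 9.4412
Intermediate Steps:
G = Rational(-33, 7) (G = Mul(5, Mul(Add(964, Mul(-1, -2006)), Pow(-3150, -1))) = Mul(5, Mul(Add(964, 2006), Rational(-1, 3150))) = Mul(5, Mul(2970, Rational(-1, 3150))) = Mul(5, Rational(-33, 35)) = Rational(-33, 7) ≈ -4.7143)
n = Rational(219501, 2072350) (n = Add(Mul(Mul(Add(-32, 11), -24), Pow(4650, -1)), Mul(Rational(-33, 7), Pow(1910, -1))) = Add(Mul(Mul(-21, -24), Rational(1, 4650)), Mul(Rational(-33, 7), Rational(1, 1910))) = Add(Mul(504, Rational(1, 4650)), Rational(-33, 13370)) = Add(Rational(84, 775), Rational(-33, 13370)) = Rational(219501, 2072350) ≈ 0.10592)
Pow(n, -1) = Pow(Rational(219501, 2072350), -1) = Rational(2072350, 219501)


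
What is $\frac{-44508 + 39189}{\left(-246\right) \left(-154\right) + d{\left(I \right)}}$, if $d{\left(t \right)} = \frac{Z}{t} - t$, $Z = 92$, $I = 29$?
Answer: $- \frac{154251}{1097887} \approx -0.1405$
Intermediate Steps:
$d{\left(t \right)} = - t + \frac{92}{t}$ ($d{\left(t \right)} = \frac{92}{t} - t = - t + \frac{92}{t}$)
$\frac{-44508 + 39189}{\left(-246\right) \left(-154\right) + d{\left(I \right)}} = \frac{-44508 + 39189}{\left(-246\right) \left(-154\right) + \left(\left(-1\right) 29 + \frac{92}{29}\right)} = - \frac{5319}{37884 + \left(-29 + 92 \cdot \frac{1}{29}\right)} = - \frac{5319}{37884 + \left(-29 + \frac{92}{29}\right)} = - \frac{5319}{37884 - \frac{749}{29}} = - \frac{5319}{\frac{1097887}{29}} = \left(-5319\right) \frac{29}{1097887} = - \frac{154251}{1097887}$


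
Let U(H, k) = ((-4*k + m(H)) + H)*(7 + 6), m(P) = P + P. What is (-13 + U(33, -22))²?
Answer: 5846724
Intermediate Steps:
m(P) = 2*P
U(H, k) = -52*k + 39*H (U(H, k) = ((-4*k + 2*H) + H)*(7 + 6) = (-4*k + 3*H)*13 = -52*k + 39*H)
(-13 + U(33, -22))² = (-13 + (-52*(-22) + 39*33))² = (-13 + (1144 + 1287))² = (-13 + 2431)² = 2418² = 5846724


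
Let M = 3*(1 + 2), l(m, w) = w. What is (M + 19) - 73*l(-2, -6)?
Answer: 466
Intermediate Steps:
M = 9 (M = 3*3 = 9)
(M + 19) - 73*l(-2, -6) = (9 + 19) - 73*(-6) = 28 + 438 = 466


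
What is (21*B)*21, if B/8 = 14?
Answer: 49392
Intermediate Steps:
B = 112 (B = 8*14 = 112)
(21*B)*21 = (21*112)*21 = 2352*21 = 49392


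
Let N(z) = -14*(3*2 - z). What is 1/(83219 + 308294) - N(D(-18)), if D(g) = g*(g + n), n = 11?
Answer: -657741839/391513 ≈ -1680.0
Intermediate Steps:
D(g) = g*(11 + g) (D(g) = g*(g + 11) = g*(11 + g))
N(z) = -84 + 14*z (N(z) = -14*(6 - z) = -84 + 14*z)
1/(83219 + 308294) - N(D(-18)) = 1/(83219 + 308294) - (-84 + 14*(-18*(11 - 18))) = 1/391513 - (-84 + 14*(-18*(-7))) = 1/391513 - (-84 + 14*126) = 1/391513 - (-84 + 1764) = 1/391513 - 1*1680 = 1/391513 - 1680 = -657741839/391513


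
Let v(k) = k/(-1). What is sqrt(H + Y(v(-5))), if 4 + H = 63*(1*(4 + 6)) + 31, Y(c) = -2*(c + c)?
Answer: 7*sqrt(13) ≈ 25.239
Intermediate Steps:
v(k) = -k (v(k) = k*(-1) = -k)
Y(c) = -4*c
H = 657 (H = -4 + (63*(1*(4 + 6)) + 31) = -4 + (63*(1*10) + 31) = -4 + (63*10 + 31) = -4 + (630 + 31) = -4 + 661 = 657)
sqrt(H + Y(v(-5))) = sqrt(657 - (-4)*(-5)) = sqrt(657 - 4*5) = sqrt(657 - 20) = sqrt(637) = 7*sqrt(13)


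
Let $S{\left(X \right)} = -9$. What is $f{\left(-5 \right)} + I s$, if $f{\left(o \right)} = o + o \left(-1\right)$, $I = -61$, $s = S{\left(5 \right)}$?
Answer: $549$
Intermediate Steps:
$s = -9$
$f{\left(o \right)} = 0$ ($f{\left(o \right)} = o - o = 0$)
$f{\left(-5 \right)} + I s = 0 - -549 = 0 + 549 = 549$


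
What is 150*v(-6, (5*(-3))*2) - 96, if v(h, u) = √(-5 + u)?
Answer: -96 + 150*I*√35 ≈ -96.0 + 887.41*I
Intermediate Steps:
150*v(-6, (5*(-3))*2) - 96 = 150*√(-5 + (5*(-3))*2) - 96 = 150*√(-5 - 15*2) - 96 = 150*√(-5 - 30) - 96 = 150*√(-35) - 96 = 150*(I*√35) - 96 = 150*I*√35 - 96 = -96 + 150*I*√35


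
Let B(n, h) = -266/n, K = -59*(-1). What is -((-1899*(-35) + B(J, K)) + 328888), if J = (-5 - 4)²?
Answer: -32023327/81 ≈ -3.9535e+5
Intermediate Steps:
K = 59
J = 81 (J = (-9)² = 81)
-((-1899*(-35) + B(J, K)) + 328888) = -((-1899*(-35) - 266/81) + 328888) = -((66465 - 266*1/81) + 328888) = -((66465 - 266/81) + 328888) = -(5383399/81 + 328888) = -1*32023327/81 = -32023327/81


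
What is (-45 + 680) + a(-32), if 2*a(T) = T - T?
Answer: 635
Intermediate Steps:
a(T) = 0 (a(T) = (T - T)/2 = (½)*0 = 0)
(-45 + 680) + a(-32) = (-45 + 680) + 0 = 635 + 0 = 635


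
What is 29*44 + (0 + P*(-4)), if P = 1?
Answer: 1272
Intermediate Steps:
29*44 + (0 + P*(-4)) = 29*44 + (0 + 1*(-4)) = 1276 + (0 - 4) = 1276 - 4 = 1272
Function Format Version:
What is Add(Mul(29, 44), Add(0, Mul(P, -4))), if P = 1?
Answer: 1272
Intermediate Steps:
Add(Mul(29, 44), Add(0, Mul(P, -4))) = Add(Mul(29, 44), Add(0, Mul(1, -4))) = Add(1276, Add(0, -4)) = Add(1276, -4) = 1272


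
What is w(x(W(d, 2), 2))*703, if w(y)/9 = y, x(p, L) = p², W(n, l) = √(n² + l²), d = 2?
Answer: 50616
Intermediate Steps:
W(n, l) = √(l² + n²)
w(y) = 9*y
w(x(W(d, 2), 2))*703 = (9*(√(2² + 2²))²)*703 = (9*(√(4 + 4))²)*703 = (9*(√8)²)*703 = (9*(2*√2)²)*703 = (9*8)*703 = 72*703 = 50616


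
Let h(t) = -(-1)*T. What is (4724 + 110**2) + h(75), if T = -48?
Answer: 16776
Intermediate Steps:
h(t) = -48 (h(t) = -(-1)*(-48) = -1*48 = -48)
(4724 + 110**2) + h(75) = (4724 + 110**2) - 48 = (4724 + 12100) - 48 = 16824 - 48 = 16776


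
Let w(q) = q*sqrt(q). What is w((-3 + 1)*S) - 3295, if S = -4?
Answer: -3295 + 16*sqrt(2) ≈ -3272.4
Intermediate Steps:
w(q) = q**(3/2)
w((-3 + 1)*S) - 3295 = ((-3 + 1)*(-4))**(3/2) - 3295 = (-2*(-4))**(3/2) - 3295 = 8**(3/2) - 3295 = 16*sqrt(2) - 3295 = -3295 + 16*sqrt(2)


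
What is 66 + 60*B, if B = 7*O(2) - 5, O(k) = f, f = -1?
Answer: -654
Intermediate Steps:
O(k) = -1
B = -12 (B = 7*(-1) - 5 = -7 - 5 = -12)
66 + 60*B = 66 + 60*(-12) = 66 - 720 = -654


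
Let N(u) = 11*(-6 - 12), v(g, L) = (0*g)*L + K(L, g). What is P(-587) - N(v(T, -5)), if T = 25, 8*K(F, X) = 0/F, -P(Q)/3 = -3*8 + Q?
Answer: 2031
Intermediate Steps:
P(Q) = 72 - 3*Q (P(Q) = -3*(-3*8 + Q) = -3*(-24 + Q) = 72 - 3*Q)
K(F, X) = 0 (K(F, X) = (0/F)/8 = (⅛)*0 = 0)
v(g, L) = 0 (v(g, L) = (0*g)*L + 0 = 0*L + 0 = 0 + 0 = 0)
N(u) = -198 (N(u) = 11*(-18) = -198)
P(-587) - N(v(T, -5)) = (72 - 3*(-587)) - 1*(-198) = (72 + 1761) + 198 = 1833 + 198 = 2031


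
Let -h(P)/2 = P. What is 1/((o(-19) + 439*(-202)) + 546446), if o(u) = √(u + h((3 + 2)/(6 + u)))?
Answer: 5950984/2724170043949 - I*√3081/2724170043949 ≈ 2.1845e-6 - 2.0376e-11*I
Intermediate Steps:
h(P) = -2*P
o(u) = √(u - 10/(6 + u)) (o(u) = √(u - 2*(3 + 2)/(6 + u)) = √(u - 10/(6 + u)))
1/((o(-19) + 439*(-202)) + 546446) = 1/((√((-10 - 19*(6 - 19))/(6 - 19)) + 439*(-202)) + 546446) = 1/((√((-10 - 19*(-13))/(-13)) - 88678) + 546446) = 1/((√(-(-10 + 247)/13) - 88678) + 546446) = 1/((√(-1/13*237) - 88678) + 546446) = 1/((√(-237/13) - 88678) + 546446) = 1/((I*√3081/13 - 88678) + 546446) = 1/((-88678 + I*√3081/13) + 546446) = 1/(457768 + I*√3081/13)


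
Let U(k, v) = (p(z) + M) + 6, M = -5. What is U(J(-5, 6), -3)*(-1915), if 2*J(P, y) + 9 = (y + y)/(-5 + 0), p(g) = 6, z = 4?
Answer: -13405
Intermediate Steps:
J(P, y) = -9/2 - y/5 (J(P, y) = -9/2 + ((y + y)/(-5 + 0))/2 = -9/2 + ((2*y)/(-5))/2 = -9/2 + ((2*y)*(-⅕))/2 = -9/2 + (-2*y/5)/2 = -9/2 - y/5)
U(k, v) = 7 (U(k, v) = (6 - 5) + 6 = 1 + 6 = 7)
U(J(-5, 6), -3)*(-1915) = 7*(-1915) = -13405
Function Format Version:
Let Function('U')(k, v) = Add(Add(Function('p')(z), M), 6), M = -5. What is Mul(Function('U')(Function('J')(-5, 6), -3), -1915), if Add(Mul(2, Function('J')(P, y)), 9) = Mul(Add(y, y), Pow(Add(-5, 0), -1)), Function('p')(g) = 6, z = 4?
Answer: -13405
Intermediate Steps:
Function('J')(P, y) = Add(Rational(-9, 2), Mul(Rational(-1, 5), y)) (Function('J')(P, y) = Add(Rational(-9, 2), Mul(Rational(1, 2), Mul(Add(y, y), Pow(Add(-5, 0), -1)))) = Add(Rational(-9, 2), Mul(Rational(1, 2), Mul(Mul(2, y), Pow(-5, -1)))) = Add(Rational(-9, 2), Mul(Rational(1, 2), Mul(Mul(2, y), Rational(-1, 5)))) = Add(Rational(-9, 2), Mul(Rational(1, 2), Mul(Rational(-2, 5), y))) = Add(Rational(-9, 2), Mul(Rational(-1, 5), y)))
Function('U')(k, v) = 7 (Function('U')(k, v) = Add(Add(6, -5), 6) = Add(1, 6) = 7)
Mul(Function('U')(Function('J')(-5, 6), -3), -1915) = Mul(7, -1915) = -13405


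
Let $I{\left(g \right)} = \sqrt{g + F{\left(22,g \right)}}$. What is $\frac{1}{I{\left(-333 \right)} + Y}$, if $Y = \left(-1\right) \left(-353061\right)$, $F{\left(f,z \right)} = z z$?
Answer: $\frac{39229}{13850217685} - \frac{2 \sqrt{3071}}{41550653055} \approx 2.8297 \cdot 10^{-6}$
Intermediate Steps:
$F{\left(f,z \right)} = z^{2}$
$Y = 353061$
$I{\left(g \right)} = \sqrt{g + g^{2}}$
$\frac{1}{I{\left(-333 \right)} + Y} = \frac{1}{\sqrt{- 333 \left(1 - 333\right)} + 353061} = \frac{1}{\sqrt{\left(-333\right) \left(-332\right)} + 353061} = \frac{1}{\sqrt{110556} + 353061} = \frac{1}{6 \sqrt{3071} + 353061} = \frac{1}{353061 + 6 \sqrt{3071}}$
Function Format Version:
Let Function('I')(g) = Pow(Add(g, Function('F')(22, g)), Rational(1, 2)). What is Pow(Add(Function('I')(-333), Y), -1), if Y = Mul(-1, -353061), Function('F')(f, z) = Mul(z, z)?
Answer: Add(Rational(39229, 13850217685), Mul(Rational(-2, 41550653055), Pow(3071, Rational(1, 2)))) ≈ 2.8297e-6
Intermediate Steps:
Function('F')(f, z) = Pow(z, 2)
Y = 353061
Function('I')(g) = Pow(Add(g, Pow(g, 2)), Rational(1, 2))
Pow(Add(Function('I')(-333), Y), -1) = Pow(Add(Pow(Mul(-333, Add(1, -333)), Rational(1, 2)), 353061), -1) = Pow(Add(Pow(Mul(-333, -332), Rational(1, 2)), 353061), -1) = Pow(Add(Pow(110556, Rational(1, 2)), 353061), -1) = Pow(Add(Mul(6, Pow(3071, Rational(1, 2))), 353061), -1) = Pow(Add(353061, Mul(6, Pow(3071, Rational(1, 2)))), -1)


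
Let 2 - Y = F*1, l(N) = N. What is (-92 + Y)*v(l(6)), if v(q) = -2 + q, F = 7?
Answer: -388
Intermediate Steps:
Y = -5 (Y = 2 - 7 = -5)
(-92 + Y)*v(l(6)) = (-92 - 5)*(-2 + 6) = -97*4 = -388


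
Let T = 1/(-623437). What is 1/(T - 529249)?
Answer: -623437/329953408814 ≈ -1.8895e-6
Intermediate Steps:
T = -1/623437 ≈ -1.6040e-6
1/(T - 529249) = 1/(-1/623437 - 529249) = 1/(-329953408814/623437) = -623437/329953408814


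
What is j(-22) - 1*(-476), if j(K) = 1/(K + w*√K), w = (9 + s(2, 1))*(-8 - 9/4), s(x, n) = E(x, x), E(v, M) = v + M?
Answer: 135393900/284441 + 1066*I*√22/3128851 ≈ 476.0 + 0.001598*I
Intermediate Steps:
E(v, M) = M + v
s(x, n) = 2*x (s(x, n) = x + x = 2*x)
w = -533/4 (w = (9 + 2*2)*(-8 - 9/4) = (9 + 4)*(-8 - 9*¼) = 13*(-8 - 9/4) = 13*(-41/4) = -533/4 ≈ -133.25)
j(K) = 1/(K - 533*√K/4)
j(-22) - 1*(-476) = 4/(-533*I*√22 + 4*(-22)) - 1*(-476) = 4/(-533*I*√22 - 88) + 476 = 4/(-88 - 533*I*√22) + 476 = 476 + 4/(-88 - 533*I*√22)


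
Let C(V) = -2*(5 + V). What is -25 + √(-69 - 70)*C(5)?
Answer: -25 - 20*I*√139 ≈ -25.0 - 235.8*I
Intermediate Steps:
C(V) = -10 - 2*V
-25 + √(-69 - 70)*C(5) = -25 + √(-69 - 70)*(-10 - 2*5) = -25 + √(-139)*(-10 - 10) = -25 + (I*√139)*(-20) = -25 - 20*I*√139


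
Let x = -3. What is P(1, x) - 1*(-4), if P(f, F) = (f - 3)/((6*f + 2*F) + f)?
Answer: 2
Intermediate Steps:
P(f, F) = (-3 + f)/(2*F + 7*f) (P(f, F) = (-3 + f)/((2*F + 6*f) + f) = (-3 + f)/(2*F + 7*f))
P(1, x) - 1*(-4) = (-3 + 1)/(2*(-3) + 7*1) - 1*(-4) = -2/(-6 + 7) + 4 = -2/1 + 4 = 1*(-2) + 4 = -2 + 4 = 2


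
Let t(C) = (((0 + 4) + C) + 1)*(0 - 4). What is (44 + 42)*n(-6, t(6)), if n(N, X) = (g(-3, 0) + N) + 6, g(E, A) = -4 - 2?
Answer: -516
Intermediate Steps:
g(E, A) = -6
t(C) = -20 - 4*C (t(C) = ((4 + C) + 1)*(-4) = (5 + C)*(-4) = -20 - 4*C)
n(N, X) = N (n(N, X) = (-6 + N) + 6 = N)
(44 + 42)*n(-6, t(6)) = (44 + 42)*(-6) = 86*(-6) = -516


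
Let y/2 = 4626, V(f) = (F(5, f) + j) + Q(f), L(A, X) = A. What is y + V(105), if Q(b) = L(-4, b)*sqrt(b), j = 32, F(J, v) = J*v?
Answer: 9809 - 4*sqrt(105) ≈ 9768.0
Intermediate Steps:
Q(b) = -4*sqrt(b)
V(f) = 32 - 4*sqrt(f) + 5*f (V(f) = (5*f + 32) - 4*sqrt(f) = (32 + 5*f) - 4*sqrt(f) = 32 - 4*sqrt(f) + 5*f)
y = 9252 (y = 2*4626 = 9252)
y + V(105) = 9252 + (32 - 4*sqrt(105) + 5*105) = 9252 + (32 - 4*sqrt(105) + 525) = 9252 + (557 - 4*sqrt(105)) = 9809 - 4*sqrt(105)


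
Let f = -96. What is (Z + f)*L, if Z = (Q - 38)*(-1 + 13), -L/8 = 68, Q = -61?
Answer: 698496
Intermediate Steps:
L = -544 (L = -8*68 = -544)
Z = -1188 (Z = (-61 - 38)*(-1 + 13) = -99*12 = -1188)
(Z + f)*L = (-1188 - 96)*(-544) = -1284*(-544) = 698496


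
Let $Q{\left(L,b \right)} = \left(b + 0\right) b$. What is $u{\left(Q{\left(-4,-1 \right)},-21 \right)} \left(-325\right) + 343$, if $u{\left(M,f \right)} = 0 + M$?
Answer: $18$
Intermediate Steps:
$Q{\left(L,b \right)} = b^{2}$ ($Q{\left(L,b \right)} = b b = b^{2}$)
$u{\left(M,f \right)} = M$
$u{\left(Q{\left(-4,-1 \right)},-21 \right)} \left(-325\right) + 343 = \left(-1\right)^{2} \left(-325\right) + 343 = 1 \left(-325\right) + 343 = -325 + 343 = 18$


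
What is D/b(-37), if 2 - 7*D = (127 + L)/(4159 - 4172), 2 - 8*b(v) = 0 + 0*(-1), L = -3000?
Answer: -876/7 ≈ -125.14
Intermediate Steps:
b(v) = 1/4 (b(v) = 1/4 - (0 + 0*(-1))/8 = 1/4 - (0 + 0)/8 = 1/4 - 1/8*0 = 1/4 + 0 = 1/4)
D = -219/7 (D = 2/7 - (127 - 3000)/(7*(4159 - 4172)) = 2/7 - (-2873)/(7*(-13)) = 2/7 - (-2873)*(-1)/(7*13) = 2/7 - 1/7*221 = 2/7 - 221/7 = -219/7 ≈ -31.286)
D/b(-37) = -219/(7*1/4) = -219/7*4 = -876/7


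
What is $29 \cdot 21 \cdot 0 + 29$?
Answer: $29$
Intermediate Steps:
$29 \cdot 21 \cdot 0 + 29 = 29 \cdot 0 + 29 = 0 + 29 = 29$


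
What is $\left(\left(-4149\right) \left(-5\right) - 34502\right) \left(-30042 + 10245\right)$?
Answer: $272347329$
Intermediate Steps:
$\left(\left(-4149\right) \left(-5\right) - 34502\right) \left(-30042 + 10245\right) = \left(20745 - 34502\right) \left(-19797\right) = \left(-13757\right) \left(-19797\right) = 272347329$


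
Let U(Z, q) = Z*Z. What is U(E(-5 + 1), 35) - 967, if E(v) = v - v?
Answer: -967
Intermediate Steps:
E(v) = 0
U(Z, q) = Z²
U(E(-5 + 1), 35) - 967 = 0² - 967 = 0 - 967 = -967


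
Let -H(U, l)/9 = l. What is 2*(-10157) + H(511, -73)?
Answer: -19657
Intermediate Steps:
H(U, l) = -9*l
2*(-10157) + H(511, -73) = 2*(-10157) - 9*(-73) = -20314 + 657 = -19657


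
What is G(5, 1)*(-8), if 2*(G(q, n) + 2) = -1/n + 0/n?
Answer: 20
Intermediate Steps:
G(q, n) = -2 - 1/(2*n) (G(q, n) = -2 + (-1/n + 0/n)/2 = -2 + (-1/n + 0)/2 = -2 + (-1/n)/2 = -2 - 1/(2*n))
G(5, 1)*(-8) = (-2 - ½/1)*(-8) = (-2 - ½*1)*(-8) = (-2 - ½)*(-8) = -5/2*(-8) = 20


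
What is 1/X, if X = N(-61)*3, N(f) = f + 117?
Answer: 1/168 ≈ 0.0059524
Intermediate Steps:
N(f) = 117 + f
X = 168 (X = (117 - 61)*3 = 56*3 = 168)
1/X = 1/168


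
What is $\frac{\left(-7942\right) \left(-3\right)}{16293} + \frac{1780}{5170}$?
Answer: $\frac{5072732}{2807827} \approx 1.8066$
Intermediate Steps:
$\frac{\left(-7942\right) \left(-3\right)}{16293} + \frac{1780}{5170} = 23826 \cdot \frac{1}{16293} + 1780 \cdot \frac{1}{5170} = \frac{7942}{5431} + \frac{178}{517} = \frac{5072732}{2807827}$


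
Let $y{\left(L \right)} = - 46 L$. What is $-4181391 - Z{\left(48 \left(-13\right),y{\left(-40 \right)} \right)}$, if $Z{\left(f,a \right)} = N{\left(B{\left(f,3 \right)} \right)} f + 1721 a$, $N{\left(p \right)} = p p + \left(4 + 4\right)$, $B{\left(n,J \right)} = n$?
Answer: $235627585$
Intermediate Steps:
$N{\left(p \right)} = 8 + p^{2}$ ($N{\left(p \right)} = p^{2} + 8 = 8 + p^{2}$)
$Z{\left(f,a \right)} = 1721 a + f \left(8 + f^{2}\right)$ ($Z{\left(f,a \right)} = \left(8 + f^{2}\right) f + 1721 a = f \left(8 + f^{2}\right) + 1721 a = 1721 a + f \left(8 + f^{2}\right)$)
$-4181391 - Z{\left(48 \left(-13\right),y{\left(-40 \right)} \right)} = -4181391 - \left(1721 \left(\left(-46\right) \left(-40\right)\right) + 48 \left(-13\right) \left(8 + \left(48 \left(-13\right)\right)^{2}\right)\right) = -4181391 - \left(1721 \cdot 1840 - 624 \left(8 + \left(-624\right)^{2}\right)\right) = -4181391 - \left(3166640 - 624 \left(8 + 389376\right)\right) = -4181391 - \left(3166640 - 242975616\right) = -4181391 - -239808976 = -4181391 + 239808976 = 235627585$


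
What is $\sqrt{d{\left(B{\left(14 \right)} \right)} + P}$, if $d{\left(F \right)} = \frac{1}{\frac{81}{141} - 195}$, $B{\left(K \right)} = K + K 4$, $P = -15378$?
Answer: $\frac{i \sqrt{1284110240118}}{9138} \approx 124.01 i$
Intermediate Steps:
$B{\left(K \right)} = 5 K$ ($B{\left(K \right)} = K + 4 K = 5 K$)
$d{\left(F \right)} = - \frac{47}{9138}$ ($d{\left(F \right)} = \frac{1}{81 \cdot \frac{1}{141} - 195} = \frac{1}{\frac{27}{47} - 195} = \frac{1}{- \frac{9138}{47}} = - \frac{47}{9138}$)
$\sqrt{d{\left(B{\left(14 \right)} \right)} + P} = \sqrt{- \frac{47}{9138} - 15378} = \sqrt{- \frac{140524211}{9138}} = \frac{i \sqrt{1284110240118}}{9138}$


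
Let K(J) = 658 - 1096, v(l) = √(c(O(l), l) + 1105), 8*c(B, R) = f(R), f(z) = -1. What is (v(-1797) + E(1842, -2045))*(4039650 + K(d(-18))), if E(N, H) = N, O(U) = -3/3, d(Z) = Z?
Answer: 7440228504 + 1009803*√17678 ≈ 7.5745e+9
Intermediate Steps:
O(U) = -1 (O(U) = -3*⅓ = -1)
c(B, R) = -⅛ (c(B, R) = (⅛)*(-1) = -⅛)
v(l) = √17678/4 (v(l) = √(-⅛ + 1105) = √(8839/8) = √17678/4)
K(J) = -438
(v(-1797) + E(1842, -2045))*(4039650 + K(d(-18))) = (√17678/4 + 1842)*(4039650 - 438) = (1842 + √17678/4)*4039212 = 7440228504 + 1009803*√17678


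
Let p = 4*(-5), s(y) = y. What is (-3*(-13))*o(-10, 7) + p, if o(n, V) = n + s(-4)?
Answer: -566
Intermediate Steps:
o(n, V) = -4 + n (o(n, V) = n - 4 = -4 + n)
p = -20
(-3*(-13))*o(-10, 7) + p = (-3*(-13))*(-4 - 10) - 20 = 39*(-14) - 20 = -546 - 20 = -566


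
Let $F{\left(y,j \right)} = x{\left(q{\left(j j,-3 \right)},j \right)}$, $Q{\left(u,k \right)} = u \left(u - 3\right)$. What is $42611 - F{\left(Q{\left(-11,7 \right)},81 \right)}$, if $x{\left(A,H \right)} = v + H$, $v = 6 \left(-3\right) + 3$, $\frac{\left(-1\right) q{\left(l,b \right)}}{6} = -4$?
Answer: $42545$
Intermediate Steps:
$q{\left(l,b \right)} = 24$ ($q{\left(l,b \right)} = \left(-6\right) \left(-4\right) = 24$)
$v = -15$ ($v = -18 + 3 = -15$)
$Q{\left(u,k \right)} = u \left(-3 + u\right)$
$x{\left(A,H \right)} = -15 + H$
$F{\left(y,j \right)} = -15 + j$
$42611 - F{\left(Q{\left(-11,7 \right)},81 \right)} = 42611 - \left(-15 + 81\right) = 42611 - 66 = 42545$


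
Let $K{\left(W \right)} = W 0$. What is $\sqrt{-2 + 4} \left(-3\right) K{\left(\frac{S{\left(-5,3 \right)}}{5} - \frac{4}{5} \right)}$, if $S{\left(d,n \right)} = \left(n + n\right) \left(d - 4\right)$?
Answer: $0$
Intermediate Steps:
$S{\left(d,n \right)} = 2 n \left(-4 + d\right)$
$K{\left(W \right)} = 0$
$\sqrt{-2 + 4} \left(-3\right) K{\left(\frac{S{\left(-5,3 \right)}}{5} - \frac{4}{5} \right)} = \sqrt{-2 + 4} \left(-3\right) 0 = \sqrt{2} \left(-3\right) 0 = - 3 \sqrt{2} \cdot 0 = 0$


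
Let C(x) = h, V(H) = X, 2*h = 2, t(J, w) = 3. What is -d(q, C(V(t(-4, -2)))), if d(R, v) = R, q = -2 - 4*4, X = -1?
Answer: 18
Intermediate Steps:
h = 1 (h = (½)*2 = 1)
V(H) = -1
C(x) = 1
q = -18 (q = -2 - 16 = -18)
-d(q, C(V(t(-4, -2)))) = -1*(-18) = 18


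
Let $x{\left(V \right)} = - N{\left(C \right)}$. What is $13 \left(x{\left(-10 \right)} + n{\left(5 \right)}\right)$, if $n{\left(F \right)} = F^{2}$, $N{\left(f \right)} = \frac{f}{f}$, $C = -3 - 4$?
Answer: $312$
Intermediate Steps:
$C = -7$
$N{\left(f \right)} = 1$
$x{\left(V \right)} = -1$ ($x{\left(V \right)} = \left(-1\right) 1 = -1$)
$13 \left(x{\left(-10 \right)} + n{\left(5 \right)}\right) = 13 \left(-1 + 5^{2}\right) = 13 \left(-1 + 25\right) = 13 \cdot 24 = 312$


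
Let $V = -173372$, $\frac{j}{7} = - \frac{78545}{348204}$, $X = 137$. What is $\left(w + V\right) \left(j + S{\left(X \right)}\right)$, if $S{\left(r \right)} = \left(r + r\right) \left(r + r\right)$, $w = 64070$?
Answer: $- \frac{476214489772513}{58034} \approx -8.2058 \cdot 10^{9}$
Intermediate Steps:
$S{\left(r \right)} = 4 r^{2}$ ($S{\left(r \right)} = 2 r 2 r = 4 r^{2}$)
$j = - \frac{549815}{348204}$ ($j = 7 \left(- \frac{78545}{348204}\right) = - \frac{549815}{348204} \approx -1.579$)
$\left(w + V\right) \left(j + S{\left(X \right)}\right) = \left(64070 - 173372\right) \left(- \frac{549815}{348204} + 4 \cdot 137^{2}\right) = - 109302 \left(- \frac{549815}{348204} + 4 \cdot 18769\right) = - 109302 \left(- \frac{549815}{348204} + 75076\right) = \left(-109302\right) \frac{26141213689}{348204} = - \frac{476214489772513}{58034}$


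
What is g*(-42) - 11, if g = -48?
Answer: 2005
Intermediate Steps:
g*(-42) - 11 = -48*(-42) - 11 = 2016 - 11 = 2005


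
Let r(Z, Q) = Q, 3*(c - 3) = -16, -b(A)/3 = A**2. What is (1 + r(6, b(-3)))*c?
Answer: 182/3 ≈ 60.667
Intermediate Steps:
b(A) = -3*A**2
c = -7/3 (c = 3 + (1/3)*(-16) = 3 - 16/3 = -7/3 ≈ -2.3333)
(1 + r(6, b(-3)))*c = (1 - 3*(-3)**2)*(-7/3) = (1 - 3*9)*(-7/3) = (1 - 27)*(-7/3) = -26*(-7/3) = 182/3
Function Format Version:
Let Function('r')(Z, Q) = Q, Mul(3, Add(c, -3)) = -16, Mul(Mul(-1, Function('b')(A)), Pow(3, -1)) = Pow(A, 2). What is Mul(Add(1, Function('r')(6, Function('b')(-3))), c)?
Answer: Rational(182, 3) ≈ 60.667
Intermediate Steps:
Function('b')(A) = Mul(-3, Pow(A, 2))
c = Rational(-7, 3) (c = Add(3, Mul(Rational(1, 3), -16)) = Add(3, Rational(-16, 3)) = Rational(-7, 3) ≈ -2.3333)
Mul(Add(1, Function('r')(6, Function('b')(-3))), c) = Mul(Add(1, Mul(-3, Pow(-3, 2))), Rational(-7, 3)) = Mul(Add(1, Mul(-3, 9)), Rational(-7, 3)) = Mul(Add(1, -27), Rational(-7, 3)) = Mul(-26, Rational(-7, 3)) = Rational(182, 3)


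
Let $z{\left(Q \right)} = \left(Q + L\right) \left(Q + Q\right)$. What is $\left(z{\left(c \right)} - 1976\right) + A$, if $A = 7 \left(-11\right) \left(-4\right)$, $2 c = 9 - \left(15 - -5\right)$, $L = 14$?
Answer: $- \frac{3523}{2} \approx -1761.5$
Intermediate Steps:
$c = - \frac{11}{2}$ ($c = \frac{9 - \left(15 - -5\right)}{2} = \frac{9 - \left(15 + 5\right)}{2} = \frac{9 - 20}{2} = \frac{1}{2} \left(-11\right) = - \frac{11}{2} \approx -5.5$)
$A = 308$ ($A = \left(-77\right) \left(-4\right) = 308$)
$z{\left(Q \right)} = 2 Q \left(14 + Q\right)$ ($z{\left(Q \right)} = \left(Q + 14\right) \left(Q + Q\right) = \left(14 + Q\right) 2 Q = 2 Q \left(14 + Q\right)$)
$\left(z{\left(c \right)} - 1976\right) + A = \left(2 \left(- \frac{11}{2}\right) \left(14 - \frac{11}{2}\right) - 1976\right) + 308 = \left(2 \left(- \frac{11}{2}\right) \frac{17}{2} - 1976\right) + 308 = \left(- \frac{187}{2} - 1976\right) + 308 = - \frac{4139}{2} + 308 = - \frac{3523}{2}$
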